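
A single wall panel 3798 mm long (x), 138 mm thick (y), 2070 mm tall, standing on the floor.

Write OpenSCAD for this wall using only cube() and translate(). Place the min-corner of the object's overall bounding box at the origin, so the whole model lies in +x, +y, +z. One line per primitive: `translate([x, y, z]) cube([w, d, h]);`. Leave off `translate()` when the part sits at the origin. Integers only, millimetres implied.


cube([3798, 138, 2070]);


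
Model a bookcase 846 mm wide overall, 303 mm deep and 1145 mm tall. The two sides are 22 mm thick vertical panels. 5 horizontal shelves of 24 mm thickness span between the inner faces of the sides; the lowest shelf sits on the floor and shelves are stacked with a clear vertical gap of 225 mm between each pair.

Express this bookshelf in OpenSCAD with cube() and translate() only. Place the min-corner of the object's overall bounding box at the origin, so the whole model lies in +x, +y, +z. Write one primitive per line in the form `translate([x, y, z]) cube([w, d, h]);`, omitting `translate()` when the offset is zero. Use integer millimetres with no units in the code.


cube([22, 303, 1145]);
translate([824, 0, 0]) cube([22, 303, 1145]);
translate([22, 0, 0]) cube([802, 303, 24]);
translate([22, 0, 249]) cube([802, 303, 24]);
translate([22, 0, 498]) cube([802, 303, 24]);
translate([22, 0, 747]) cube([802, 303, 24]);
translate([22, 0, 996]) cube([802, 303, 24]);


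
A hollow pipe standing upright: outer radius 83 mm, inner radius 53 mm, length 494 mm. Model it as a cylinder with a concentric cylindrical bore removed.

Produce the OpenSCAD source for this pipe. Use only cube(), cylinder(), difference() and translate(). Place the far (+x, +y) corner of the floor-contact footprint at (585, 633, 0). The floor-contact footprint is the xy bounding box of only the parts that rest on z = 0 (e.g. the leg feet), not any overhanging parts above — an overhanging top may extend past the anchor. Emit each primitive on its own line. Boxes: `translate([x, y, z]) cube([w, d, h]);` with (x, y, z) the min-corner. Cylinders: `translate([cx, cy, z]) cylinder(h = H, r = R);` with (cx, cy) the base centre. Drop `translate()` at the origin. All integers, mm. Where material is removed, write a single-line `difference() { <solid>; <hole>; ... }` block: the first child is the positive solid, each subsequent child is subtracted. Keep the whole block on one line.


difference() { translate([502, 550, 0]) cylinder(h = 494, r = 83); translate([502, 550, 0]) cylinder(h = 494, r = 53); }


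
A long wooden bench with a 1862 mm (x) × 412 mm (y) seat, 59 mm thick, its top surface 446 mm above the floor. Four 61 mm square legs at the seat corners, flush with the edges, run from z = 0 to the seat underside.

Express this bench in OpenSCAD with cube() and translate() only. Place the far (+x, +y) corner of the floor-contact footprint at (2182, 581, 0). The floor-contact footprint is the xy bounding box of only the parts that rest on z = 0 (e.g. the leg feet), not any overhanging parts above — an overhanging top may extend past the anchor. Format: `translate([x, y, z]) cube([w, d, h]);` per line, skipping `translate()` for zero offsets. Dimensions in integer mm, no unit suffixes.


translate([320, 169, 387]) cube([1862, 412, 59]);
translate([320, 169, 0]) cube([61, 61, 387]);
translate([320, 520, 0]) cube([61, 61, 387]);
translate([2121, 169, 0]) cube([61, 61, 387]);
translate([2121, 520, 0]) cube([61, 61, 387]);


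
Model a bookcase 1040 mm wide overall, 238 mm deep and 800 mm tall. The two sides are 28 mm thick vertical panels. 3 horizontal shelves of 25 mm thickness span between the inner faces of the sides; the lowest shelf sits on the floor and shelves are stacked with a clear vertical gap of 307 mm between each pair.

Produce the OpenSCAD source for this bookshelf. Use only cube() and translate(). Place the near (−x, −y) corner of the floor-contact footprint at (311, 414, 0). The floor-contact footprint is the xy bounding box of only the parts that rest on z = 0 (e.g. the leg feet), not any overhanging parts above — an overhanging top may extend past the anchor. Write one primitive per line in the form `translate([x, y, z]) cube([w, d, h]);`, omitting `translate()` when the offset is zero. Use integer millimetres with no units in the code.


translate([311, 414, 0]) cube([28, 238, 800]);
translate([1323, 414, 0]) cube([28, 238, 800]);
translate([339, 414, 0]) cube([984, 238, 25]);
translate([339, 414, 332]) cube([984, 238, 25]);
translate([339, 414, 664]) cube([984, 238, 25]);


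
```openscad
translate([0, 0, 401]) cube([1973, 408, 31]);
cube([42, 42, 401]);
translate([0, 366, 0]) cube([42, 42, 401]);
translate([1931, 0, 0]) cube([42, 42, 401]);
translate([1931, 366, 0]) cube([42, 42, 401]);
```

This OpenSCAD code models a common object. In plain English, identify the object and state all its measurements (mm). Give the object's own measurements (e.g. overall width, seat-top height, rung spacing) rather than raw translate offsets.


A bench: a 1973×408 mm seat slab, 31 mm thick, top at z = 432 mm, on four 42×42 mm square legs flush with the seat corners and standing on z = 0.


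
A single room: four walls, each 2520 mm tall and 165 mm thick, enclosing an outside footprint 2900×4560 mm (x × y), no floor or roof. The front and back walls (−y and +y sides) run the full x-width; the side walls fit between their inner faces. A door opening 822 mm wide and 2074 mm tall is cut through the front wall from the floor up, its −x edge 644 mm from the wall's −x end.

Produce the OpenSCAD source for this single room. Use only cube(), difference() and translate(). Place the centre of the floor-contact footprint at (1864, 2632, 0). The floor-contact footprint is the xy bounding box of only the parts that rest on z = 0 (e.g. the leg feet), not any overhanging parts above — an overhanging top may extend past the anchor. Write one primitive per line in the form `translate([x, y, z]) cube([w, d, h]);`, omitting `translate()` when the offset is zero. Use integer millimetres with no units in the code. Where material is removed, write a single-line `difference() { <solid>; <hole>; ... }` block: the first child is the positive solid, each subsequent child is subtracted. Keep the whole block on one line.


difference() { translate([414, 352, 0]) cube([2900, 165, 2520]); translate([1058, 352, 0]) cube([822, 165, 2074]); }
translate([414, 4747, 0]) cube([2900, 165, 2520]);
translate([414, 517, 0]) cube([165, 4230, 2520]);
translate([3149, 517, 0]) cube([165, 4230, 2520]);


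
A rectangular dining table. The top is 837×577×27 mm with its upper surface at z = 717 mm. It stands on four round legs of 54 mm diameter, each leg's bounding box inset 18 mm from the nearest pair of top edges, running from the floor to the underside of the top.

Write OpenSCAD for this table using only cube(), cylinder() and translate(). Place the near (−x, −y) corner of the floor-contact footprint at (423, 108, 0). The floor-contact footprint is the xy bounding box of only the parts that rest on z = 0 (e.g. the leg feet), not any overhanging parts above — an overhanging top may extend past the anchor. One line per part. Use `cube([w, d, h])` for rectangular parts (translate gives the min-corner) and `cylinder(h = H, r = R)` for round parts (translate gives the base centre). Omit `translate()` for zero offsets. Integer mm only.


// leg_h = 717 - 27 = 690
translate([405, 90, 690]) cube([837, 577, 27]);
translate([450, 135, 0]) cylinder(h = 690, r = 27);
translate([1197, 135, 0]) cylinder(h = 690, r = 27);
translate([450, 622, 0]) cylinder(h = 690, r = 27);
translate([1197, 622, 0]) cylinder(h = 690, r = 27);


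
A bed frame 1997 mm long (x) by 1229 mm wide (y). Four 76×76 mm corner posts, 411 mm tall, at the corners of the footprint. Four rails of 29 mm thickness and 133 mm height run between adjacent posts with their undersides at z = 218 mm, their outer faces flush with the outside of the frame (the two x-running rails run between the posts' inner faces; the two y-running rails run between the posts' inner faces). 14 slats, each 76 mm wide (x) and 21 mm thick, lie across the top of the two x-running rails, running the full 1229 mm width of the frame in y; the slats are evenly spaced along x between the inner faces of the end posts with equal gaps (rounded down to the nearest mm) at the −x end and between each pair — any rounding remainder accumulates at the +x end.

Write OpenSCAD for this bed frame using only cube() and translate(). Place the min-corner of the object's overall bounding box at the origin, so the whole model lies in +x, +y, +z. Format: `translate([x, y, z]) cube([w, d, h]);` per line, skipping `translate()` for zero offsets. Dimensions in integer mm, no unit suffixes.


// slat z = rail_z + rail_h = 218 + 133 = 351
// slat gap = ⌊(1845 − 14·76) / 15⌋ = 52
cube([76, 76, 411]);
translate([0, 1153, 0]) cube([76, 76, 411]);
translate([1921, 0, 0]) cube([76, 76, 411]);
translate([1921, 1153, 0]) cube([76, 76, 411]);
translate([76, 0, 218]) cube([1845, 29, 133]);
translate([76, 1200, 218]) cube([1845, 29, 133]);
translate([0, 76, 218]) cube([29, 1077, 133]);
translate([1968, 76, 218]) cube([29, 1077, 133]);
translate([128, 0, 351]) cube([76, 1229, 21]);
translate([256, 0, 351]) cube([76, 1229, 21]);
translate([384, 0, 351]) cube([76, 1229, 21]);
translate([512, 0, 351]) cube([76, 1229, 21]);
translate([640, 0, 351]) cube([76, 1229, 21]);
translate([768, 0, 351]) cube([76, 1229, 21]);
translate([896, 0, 351]) cube([76, 1229, 21]);
translate([1024, 0, 351]) cube([76, 1229, 21]);
translate([1152, 0, 351]) cube([76, 1229, 21]);
translate([1280, 0, 351]) cube([76, 1229, 21]);
translate([1408, 0, 351]) cube([76, 1229, 21]);
translate([1536, 0, 351]) cube([76, 1229, 21]);
translate([1664, 0, 351]) cube([76, 1229, 21]);
translate([1792, 0, 351]) cube([76, 1229, 21]);


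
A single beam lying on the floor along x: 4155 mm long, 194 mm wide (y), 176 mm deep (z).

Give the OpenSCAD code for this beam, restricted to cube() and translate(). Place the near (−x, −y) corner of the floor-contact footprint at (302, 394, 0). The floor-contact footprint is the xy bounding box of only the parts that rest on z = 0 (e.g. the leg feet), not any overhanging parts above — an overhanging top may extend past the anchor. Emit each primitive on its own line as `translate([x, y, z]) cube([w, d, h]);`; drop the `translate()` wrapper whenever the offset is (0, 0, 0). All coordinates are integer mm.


translate([302, 394, 0]) cube([4155, 194, 176]);


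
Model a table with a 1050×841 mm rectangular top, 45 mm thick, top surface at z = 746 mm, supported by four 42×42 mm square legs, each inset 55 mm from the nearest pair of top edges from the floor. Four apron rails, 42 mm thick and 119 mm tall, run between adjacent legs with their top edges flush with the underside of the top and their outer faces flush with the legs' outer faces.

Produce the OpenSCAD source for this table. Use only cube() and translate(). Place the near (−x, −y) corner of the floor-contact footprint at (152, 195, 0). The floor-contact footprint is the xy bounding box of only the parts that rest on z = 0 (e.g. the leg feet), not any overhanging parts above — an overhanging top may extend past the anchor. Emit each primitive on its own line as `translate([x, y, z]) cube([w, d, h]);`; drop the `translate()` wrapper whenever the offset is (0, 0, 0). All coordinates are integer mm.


translate([97, 140, 701]) cube([1050, 841, 45]);
translate([152, 195, 0]) cube([42, 42, 701]);
translate([1050, 195, 0]) cube([42, 42, 701]);
translate([152, 884, 0]) cube([42, 42, 701]);
translate([1050, 884, 0]) cube([42, 42, 701]);
translate([194, 195, 582]) cube([856, 42, 119]);
translate([194, 884, 582]) cube([856, 42, 119]);
translate([152, 237, 582]) cube([42, 647, 119]);
translate([1050, 237, 582]) cube([42, 647, 119]);


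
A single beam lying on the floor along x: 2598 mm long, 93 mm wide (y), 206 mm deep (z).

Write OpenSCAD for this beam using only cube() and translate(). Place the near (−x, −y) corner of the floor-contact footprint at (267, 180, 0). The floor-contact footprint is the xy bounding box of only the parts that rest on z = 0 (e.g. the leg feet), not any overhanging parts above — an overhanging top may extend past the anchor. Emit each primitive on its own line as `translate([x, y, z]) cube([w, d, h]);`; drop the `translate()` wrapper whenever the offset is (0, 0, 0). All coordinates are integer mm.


translate([267, 180, 0]) cube([2598, 93, 206]);


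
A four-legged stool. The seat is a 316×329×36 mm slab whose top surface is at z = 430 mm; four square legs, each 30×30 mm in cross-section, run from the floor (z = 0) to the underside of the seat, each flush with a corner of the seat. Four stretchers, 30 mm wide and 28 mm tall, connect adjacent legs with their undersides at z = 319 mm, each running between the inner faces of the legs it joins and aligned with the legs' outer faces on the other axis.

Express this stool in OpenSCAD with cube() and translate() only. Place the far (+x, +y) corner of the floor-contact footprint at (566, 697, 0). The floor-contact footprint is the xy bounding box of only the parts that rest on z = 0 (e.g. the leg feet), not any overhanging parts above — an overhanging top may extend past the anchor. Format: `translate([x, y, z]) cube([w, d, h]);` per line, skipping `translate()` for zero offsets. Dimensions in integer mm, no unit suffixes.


// leg_h = 430 - 36 = 394
// stretcher span = 316 - 2*30 = 256
translate([250, 368, 394]) cube([316, 329, 36]);
translate([250, 368, 0]) cube([30, 30, 394]);
translate([536, 368, 0]) cube([30, 30, 394]);
translate([250, 667, 0]) cube([30, 30, 394]);
translate([536, 667, 0]) cube([30, 30, 394]);
translate([280, 368, 319]) cube([256, 30, 28]);
translate([280, 667, 319]) cube([256, 30, 28]);
translate([250, 398, 319]) cube([30, 269, 28]);
translate([536, 398, 319]) cube([30, 269, 28]);


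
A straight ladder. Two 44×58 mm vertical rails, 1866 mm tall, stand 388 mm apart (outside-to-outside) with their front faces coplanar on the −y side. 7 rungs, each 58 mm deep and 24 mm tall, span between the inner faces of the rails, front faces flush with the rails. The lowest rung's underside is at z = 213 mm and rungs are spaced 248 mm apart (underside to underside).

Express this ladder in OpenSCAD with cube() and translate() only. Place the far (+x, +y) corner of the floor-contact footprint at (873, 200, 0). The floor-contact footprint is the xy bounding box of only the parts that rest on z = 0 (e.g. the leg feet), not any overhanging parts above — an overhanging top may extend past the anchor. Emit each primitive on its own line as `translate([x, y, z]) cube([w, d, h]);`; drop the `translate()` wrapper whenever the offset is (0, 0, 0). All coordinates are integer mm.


translate([485, 142, 0]) cube([44, 58, 1866]);
translate([829, 142, 0]) cube([44, 58, 1866]);
translate([529, 142, 213]) cube([300, 58, 24]);
translate([529, 142, 461]) cube([300, 58, 24]);
translate([529, 142, 709]) cube([300, 58, 24]);
translate([529, 142, 957]) cube([300, 58, 24]);
translate([529, 142, 1205]) cube([300, 58, 24]);
translate([529, 142, 1453]) cube([300, 58, 24]);
translate([529, 142, 1701]) cube([300, 58, 24]);


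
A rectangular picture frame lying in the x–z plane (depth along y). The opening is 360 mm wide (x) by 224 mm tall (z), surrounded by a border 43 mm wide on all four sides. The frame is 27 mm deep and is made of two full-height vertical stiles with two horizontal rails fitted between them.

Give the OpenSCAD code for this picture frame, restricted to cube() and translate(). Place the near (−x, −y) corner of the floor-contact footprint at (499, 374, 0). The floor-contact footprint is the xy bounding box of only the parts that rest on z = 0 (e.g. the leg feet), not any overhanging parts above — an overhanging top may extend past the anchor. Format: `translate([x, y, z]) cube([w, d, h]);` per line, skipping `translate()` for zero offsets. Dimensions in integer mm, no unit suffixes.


translate([499, 374, 0]) cube([43, 27, 310]);
translate([902, 374, 0]) cube([43, 27, 310]);
translate([542, 374, 0]) cube([360, 27, 43]);
translate([542, 374, 267]) cube([360, 27, 43]);


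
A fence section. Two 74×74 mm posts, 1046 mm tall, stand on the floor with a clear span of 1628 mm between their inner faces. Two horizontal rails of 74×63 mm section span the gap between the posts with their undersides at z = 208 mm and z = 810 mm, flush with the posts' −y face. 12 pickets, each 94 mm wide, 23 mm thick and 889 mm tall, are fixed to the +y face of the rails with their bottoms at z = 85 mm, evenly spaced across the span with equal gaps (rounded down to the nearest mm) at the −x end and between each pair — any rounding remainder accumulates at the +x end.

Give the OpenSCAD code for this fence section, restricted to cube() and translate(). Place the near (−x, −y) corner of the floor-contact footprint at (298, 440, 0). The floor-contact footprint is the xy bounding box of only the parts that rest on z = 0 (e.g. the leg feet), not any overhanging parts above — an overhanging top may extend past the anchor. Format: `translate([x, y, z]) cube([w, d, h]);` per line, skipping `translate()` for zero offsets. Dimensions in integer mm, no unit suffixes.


translate([298, 440, 0]) cube([74, 74, 1046]);
translate([2000, 440, 0]) cube([74, 74, 1046]);
translate([372, 440, 208]) cube([1628, 74, 63]);
translate([372, 440, 810]) cube([1628, 74, 63]);
translate([410, 514, 85]) cube([94, 23, 889]);
translate([542, 514, 85]) cube([94, 23, 889]);
translate([674, 514, 85]) cube([94, 23, 889]);
translate([806, 514, 85]) cube([94, 23, 889]);
translate([938, 514, 85]) cube([94, 23, 889]);
translate([1070, 514, 85]) cube([94, 23, 889]);
translate([1202, 514, 85]) cube([94, 23, 889]);
translate([1334, 514, 85]) cube([94, 23, 889]);
translate([1466, 514, 85]) cube([94, 23, 889]);
translate([1598, 514, 85]) cube([94, 23, 889]);
translate([1730, 514, 85]) cube([94, 23, 889]);
translate([1862, 514, 85]) cube([94, 23, 889]);


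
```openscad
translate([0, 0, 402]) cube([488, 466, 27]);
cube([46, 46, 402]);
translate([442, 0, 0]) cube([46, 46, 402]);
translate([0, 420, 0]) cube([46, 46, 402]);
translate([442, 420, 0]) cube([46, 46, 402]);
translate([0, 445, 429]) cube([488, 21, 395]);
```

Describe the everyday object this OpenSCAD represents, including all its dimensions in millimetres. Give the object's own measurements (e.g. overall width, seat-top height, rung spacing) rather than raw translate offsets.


A chair. The seat is a 488×466×27 mm slab with its top at z = 429 mm, on four 46×46 mm corner legs (flush with the seat edges, standing on z = 0). A flat backrest 21 mm thick, 395 mm tall, spans the full seat width and rises from the seat top along its +y edge, rear face flush with the rear of the seat.


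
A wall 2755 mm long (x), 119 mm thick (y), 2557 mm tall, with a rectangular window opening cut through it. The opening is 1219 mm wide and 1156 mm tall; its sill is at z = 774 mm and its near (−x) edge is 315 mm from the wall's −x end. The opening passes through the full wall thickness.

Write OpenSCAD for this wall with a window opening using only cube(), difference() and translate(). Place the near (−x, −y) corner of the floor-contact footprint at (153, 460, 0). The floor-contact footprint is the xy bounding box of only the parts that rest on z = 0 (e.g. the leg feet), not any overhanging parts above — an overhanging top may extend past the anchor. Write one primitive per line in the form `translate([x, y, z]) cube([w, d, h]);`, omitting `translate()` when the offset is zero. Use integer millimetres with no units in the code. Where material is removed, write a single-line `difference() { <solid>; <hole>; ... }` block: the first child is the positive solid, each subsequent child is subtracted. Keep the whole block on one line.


difference() { translate([153, 460, 0]) cube([2755, 119, 2557]); translate([468, 460, 774]) cube([1219, 119, 1156]); }


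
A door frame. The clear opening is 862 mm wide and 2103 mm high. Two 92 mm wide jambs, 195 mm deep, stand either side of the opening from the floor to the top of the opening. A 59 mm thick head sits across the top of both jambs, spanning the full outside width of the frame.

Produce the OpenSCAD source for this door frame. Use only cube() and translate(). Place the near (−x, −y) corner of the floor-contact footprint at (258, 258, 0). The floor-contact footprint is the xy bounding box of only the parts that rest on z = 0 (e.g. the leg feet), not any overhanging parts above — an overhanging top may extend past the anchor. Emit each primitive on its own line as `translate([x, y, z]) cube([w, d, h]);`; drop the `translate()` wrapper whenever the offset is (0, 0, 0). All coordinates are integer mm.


translate([258, 258, 0]) cube([92, 195, 2103]);
translate([1212, 258, 0]) cube([92, 195, 2103]);
translate([258, 258, 2103]) cube([1046, 195, 59]);


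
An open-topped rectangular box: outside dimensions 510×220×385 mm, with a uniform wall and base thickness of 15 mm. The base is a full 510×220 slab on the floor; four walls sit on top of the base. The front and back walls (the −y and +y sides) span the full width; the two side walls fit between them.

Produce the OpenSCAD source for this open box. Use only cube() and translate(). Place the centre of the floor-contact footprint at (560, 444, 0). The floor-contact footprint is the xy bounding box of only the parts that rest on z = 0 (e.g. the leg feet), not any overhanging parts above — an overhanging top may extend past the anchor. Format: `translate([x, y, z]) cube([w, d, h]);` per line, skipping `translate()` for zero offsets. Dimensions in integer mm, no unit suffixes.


translate([305, 334, 0]) cube([510, 220, 15]);
translate([305, 334, 15]) cube([510, 15, 370]);
translate([305, 539, 15]) cube([510, 15, 370]);
translate([305, 349, 15]) cube([15, 190, 370]);
translate([800, 349, 15]) cube([15, 190, 370]);


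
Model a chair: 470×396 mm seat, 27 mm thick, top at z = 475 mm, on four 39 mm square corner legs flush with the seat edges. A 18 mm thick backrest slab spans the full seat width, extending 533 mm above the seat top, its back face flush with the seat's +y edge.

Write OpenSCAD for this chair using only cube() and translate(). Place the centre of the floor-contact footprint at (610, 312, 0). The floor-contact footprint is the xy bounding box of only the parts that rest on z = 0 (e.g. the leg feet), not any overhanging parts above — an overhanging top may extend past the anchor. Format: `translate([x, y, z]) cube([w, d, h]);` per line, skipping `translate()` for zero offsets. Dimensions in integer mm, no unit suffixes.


translate([375, 114, 448]) cube([470, 396, 27]);
translate([375, 114, 0]) cube([39, 39, 448]);
translate([806, 114, 0]) cube([39, 39, 448]);
translate([375, 471, 0]) cube([39, 39, 448]);
translate([806, 471, 0]) cube([39, 39, 448]);
translate([375, 492, 475]) cube([470, 18, 533]);


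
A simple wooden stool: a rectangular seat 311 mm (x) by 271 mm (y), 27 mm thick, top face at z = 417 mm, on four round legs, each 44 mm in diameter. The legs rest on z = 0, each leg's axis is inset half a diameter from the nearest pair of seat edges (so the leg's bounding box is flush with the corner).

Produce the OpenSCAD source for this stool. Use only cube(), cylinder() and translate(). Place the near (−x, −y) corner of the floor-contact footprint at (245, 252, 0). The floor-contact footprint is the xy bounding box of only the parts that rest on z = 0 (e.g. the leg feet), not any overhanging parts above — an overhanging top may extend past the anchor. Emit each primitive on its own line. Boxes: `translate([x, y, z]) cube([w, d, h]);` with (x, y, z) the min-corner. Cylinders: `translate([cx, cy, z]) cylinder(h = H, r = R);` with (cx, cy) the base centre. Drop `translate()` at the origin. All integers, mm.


// leg_h = 417 - 27 = 390
translate([245, 252, 390]) cube([311, 271, 27]);
translate([267, 274, 0]) cylinder(h = 390, r = 22);
translate([534, 274, 0]) cylinder(h = 390, r = 22);
translate([267, 501, 0]) cylinder(h = 390, r = 22);
translate([534, 501, 0]) cylinder(h = 390, r = 22);


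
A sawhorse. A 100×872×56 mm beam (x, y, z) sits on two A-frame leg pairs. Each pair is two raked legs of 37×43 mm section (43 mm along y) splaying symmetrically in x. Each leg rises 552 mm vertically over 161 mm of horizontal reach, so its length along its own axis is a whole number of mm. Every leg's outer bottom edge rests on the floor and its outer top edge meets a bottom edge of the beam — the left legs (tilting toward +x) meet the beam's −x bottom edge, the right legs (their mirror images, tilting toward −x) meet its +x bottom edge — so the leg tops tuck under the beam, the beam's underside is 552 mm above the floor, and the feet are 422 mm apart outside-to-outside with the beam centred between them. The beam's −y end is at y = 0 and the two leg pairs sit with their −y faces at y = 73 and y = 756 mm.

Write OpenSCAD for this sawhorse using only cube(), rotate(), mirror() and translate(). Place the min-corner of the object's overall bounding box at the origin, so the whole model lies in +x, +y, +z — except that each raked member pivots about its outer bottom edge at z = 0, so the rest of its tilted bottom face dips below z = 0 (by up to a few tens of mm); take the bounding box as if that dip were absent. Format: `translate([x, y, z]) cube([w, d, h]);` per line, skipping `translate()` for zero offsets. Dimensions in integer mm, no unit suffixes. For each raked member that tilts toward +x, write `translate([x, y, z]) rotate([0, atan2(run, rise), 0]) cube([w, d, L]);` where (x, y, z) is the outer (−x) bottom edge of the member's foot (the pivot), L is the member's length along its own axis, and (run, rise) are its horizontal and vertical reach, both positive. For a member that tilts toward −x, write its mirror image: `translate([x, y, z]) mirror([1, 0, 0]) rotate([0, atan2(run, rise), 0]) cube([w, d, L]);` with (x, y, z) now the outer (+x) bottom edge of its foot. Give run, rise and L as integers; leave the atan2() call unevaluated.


translate([161, 0, 552]) cube([100, 872, 56]);
translate([0, 73, 0]) rotate([0, atan2(161, 552), 0]) cube([37, 43, 575]);
translate([422, 73, 0]) mirror([1, 0, 0]) rotate([0, atan2(161, 552), 0]) cube([37, 43, 575]);
translate([0, 756, 0]) rotate([0, atan2(161, 552), 0]) cube([37, 43, 575]);
translate([422, 756, 0]) mirror([1, 0, 0]) rotate([0, atan2(161, 552), 0]) cube([37, 43, 575]);


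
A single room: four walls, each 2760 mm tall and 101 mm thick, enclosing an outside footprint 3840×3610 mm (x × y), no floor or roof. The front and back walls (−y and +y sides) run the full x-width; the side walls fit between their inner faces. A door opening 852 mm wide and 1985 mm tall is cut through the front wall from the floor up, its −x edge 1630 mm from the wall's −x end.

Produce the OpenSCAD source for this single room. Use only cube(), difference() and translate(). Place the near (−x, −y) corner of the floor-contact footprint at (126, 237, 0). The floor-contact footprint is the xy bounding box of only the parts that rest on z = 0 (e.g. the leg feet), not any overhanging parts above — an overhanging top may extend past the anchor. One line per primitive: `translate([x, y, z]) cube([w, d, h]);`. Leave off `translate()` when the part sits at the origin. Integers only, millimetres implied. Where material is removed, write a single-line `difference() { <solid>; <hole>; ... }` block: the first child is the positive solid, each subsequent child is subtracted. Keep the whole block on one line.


difference() { translate([126, 237, 0]) cube([3840, 101, 2760]); translate([1756, 237, 0]) cube([852, 101, 1985]); }
translate([126, 3746, 0]) cube([3840, 101, 2760]);
translate([126, 338, 0]) cube([101, 3408, 2760]);
translate([3865, 338, 0]) cube([101, 3408, 2760]);


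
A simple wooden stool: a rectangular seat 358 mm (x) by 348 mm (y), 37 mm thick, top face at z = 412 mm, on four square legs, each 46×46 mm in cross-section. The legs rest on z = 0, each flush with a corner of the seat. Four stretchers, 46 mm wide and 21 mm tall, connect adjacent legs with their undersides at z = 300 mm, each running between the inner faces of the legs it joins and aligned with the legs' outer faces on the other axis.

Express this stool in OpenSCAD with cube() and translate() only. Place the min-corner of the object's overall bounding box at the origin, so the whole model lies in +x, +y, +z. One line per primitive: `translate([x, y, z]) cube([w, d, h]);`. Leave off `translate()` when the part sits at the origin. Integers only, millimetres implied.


translate([0, 0, 375]) cube([358, 348, 37]);
cube([46, 46, 375]);
translate([312, 0, 0]) cube([46, 46, 375]);
translate([0, 302, 0]) cube([46, 46, 375]);
translate([312, 302, 0]) cube([46, 46, 375]);
translate([46, 0, 300]) cube([266, 46, 21]);
translate([46, 302, 300]) cube([266, 46, 21]);
translate([0, 46, 300]) cube([46, 256, 21]);
translate([312, 46, 300]) cube([46, 256, 21]);


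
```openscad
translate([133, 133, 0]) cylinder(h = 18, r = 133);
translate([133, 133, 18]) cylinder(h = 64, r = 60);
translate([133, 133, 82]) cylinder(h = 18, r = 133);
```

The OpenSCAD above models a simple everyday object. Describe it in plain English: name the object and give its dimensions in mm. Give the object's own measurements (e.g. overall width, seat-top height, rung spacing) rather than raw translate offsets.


A spool: two coaxial disc flanges of radius 133 mm and thickness 18 mm, joined by a core cylinder of radius 60 mm and height 64 mm. The lower flange rests on z = 0 and the three cylinders share a vertical axis.


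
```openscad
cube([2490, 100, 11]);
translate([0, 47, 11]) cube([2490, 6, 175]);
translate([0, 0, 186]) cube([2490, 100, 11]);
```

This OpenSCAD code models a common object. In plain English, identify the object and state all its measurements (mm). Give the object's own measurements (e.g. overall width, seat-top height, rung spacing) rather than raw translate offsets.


An I-beam lying along x, 2490 mm long. Overall section height 197 mm. Two flanges 100 mm wide (y) and 11 mm thick, one on the floor and one at the top; a web 6 mm thick runs between them, centred on the flange width.


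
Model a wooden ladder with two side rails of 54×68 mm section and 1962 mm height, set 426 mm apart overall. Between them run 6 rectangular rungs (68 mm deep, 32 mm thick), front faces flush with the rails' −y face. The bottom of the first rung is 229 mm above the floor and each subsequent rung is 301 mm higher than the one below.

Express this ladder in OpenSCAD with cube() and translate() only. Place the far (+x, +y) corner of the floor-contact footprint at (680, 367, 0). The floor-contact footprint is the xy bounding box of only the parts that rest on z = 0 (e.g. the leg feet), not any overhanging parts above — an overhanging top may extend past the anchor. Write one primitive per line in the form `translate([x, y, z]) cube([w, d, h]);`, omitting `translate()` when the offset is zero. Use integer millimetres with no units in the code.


translate([254, 299, 0]) cube([54, 68, 1962]);
translate([626, 299, 0]) cube([54, 68, 1962]);
translate([308, 299, 229]) cube([318, 68, 32]);
translate([308, 299, 530]) cube([318, 68, 32]);
translate([308, 299, 831]) cube([318, 68, 32]);
translate([308, 299, 1132]) cube([318, 68, 32]);
translate([308, 299, 1433]) cube([318, 68, 32]);
translate([308, 299, 1734]) cube([318, 68, 32]);


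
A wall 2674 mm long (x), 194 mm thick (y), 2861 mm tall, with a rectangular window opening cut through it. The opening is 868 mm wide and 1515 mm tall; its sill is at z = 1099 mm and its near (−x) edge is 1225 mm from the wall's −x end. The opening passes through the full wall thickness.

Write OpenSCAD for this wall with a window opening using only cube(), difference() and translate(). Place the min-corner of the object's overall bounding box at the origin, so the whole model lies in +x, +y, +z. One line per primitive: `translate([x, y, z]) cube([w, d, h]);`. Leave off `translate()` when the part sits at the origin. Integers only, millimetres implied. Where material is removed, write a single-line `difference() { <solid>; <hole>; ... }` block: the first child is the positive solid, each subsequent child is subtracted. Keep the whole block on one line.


difference() { cube([2674, 194, 2861]); translate([1225, 0, 1099]) cube([868, 194, 1515]); }


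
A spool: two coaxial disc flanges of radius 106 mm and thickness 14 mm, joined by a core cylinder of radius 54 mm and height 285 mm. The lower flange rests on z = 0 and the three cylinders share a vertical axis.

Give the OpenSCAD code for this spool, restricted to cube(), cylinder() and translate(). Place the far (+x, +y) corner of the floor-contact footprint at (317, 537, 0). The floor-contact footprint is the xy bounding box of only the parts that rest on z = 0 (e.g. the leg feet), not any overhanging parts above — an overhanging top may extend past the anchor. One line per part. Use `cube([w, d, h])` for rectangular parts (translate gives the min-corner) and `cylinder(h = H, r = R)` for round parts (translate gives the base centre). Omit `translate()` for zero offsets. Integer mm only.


translate([211, 431, 0]) cylinder(h = 14, r = 106);
translate([211, 431, 14]) cylinder(h = 285, r = 54);
translate([211, 431, 299]) cylinder(h = 14, r = 106);


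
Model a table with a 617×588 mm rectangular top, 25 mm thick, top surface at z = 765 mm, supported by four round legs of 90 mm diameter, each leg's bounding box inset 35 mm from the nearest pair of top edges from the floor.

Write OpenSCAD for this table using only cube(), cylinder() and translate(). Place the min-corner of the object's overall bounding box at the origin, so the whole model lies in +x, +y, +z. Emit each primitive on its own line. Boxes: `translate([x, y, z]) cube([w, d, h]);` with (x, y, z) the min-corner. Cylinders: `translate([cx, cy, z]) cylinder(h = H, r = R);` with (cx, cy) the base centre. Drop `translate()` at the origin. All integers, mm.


// leg_h = 765 - 25 = 740
translate([0, 0, 740]) cube([617, 588, 25]);
translate([80, 80, 0]) cylinder(h = 740, r = 45);
translate([537, 80, 0]) cylinder(h = 740, r = 45);
translate([80, 508, 0]) cylinder(h = 740, r = 45);
translate([537, 508, 0]) cylinder(h = 740, r = 45);


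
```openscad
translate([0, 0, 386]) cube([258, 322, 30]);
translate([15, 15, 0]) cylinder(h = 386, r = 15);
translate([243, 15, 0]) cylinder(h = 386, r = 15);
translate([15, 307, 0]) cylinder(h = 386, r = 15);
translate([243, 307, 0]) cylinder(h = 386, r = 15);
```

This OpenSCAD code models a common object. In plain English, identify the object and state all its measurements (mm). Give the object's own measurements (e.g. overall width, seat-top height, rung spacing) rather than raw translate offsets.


A simple wooden stool: a rectangular seat 258 mm (x) by 322 mm (y), 30 mm thick, top face at z = 416 mm, on four round legs, each 30 mm in diameter. The legs rest on z = 0, each leg's axis is inset half a diameter from the nearest pair of seat edges (so the leg's bounding box is flush with the corner).


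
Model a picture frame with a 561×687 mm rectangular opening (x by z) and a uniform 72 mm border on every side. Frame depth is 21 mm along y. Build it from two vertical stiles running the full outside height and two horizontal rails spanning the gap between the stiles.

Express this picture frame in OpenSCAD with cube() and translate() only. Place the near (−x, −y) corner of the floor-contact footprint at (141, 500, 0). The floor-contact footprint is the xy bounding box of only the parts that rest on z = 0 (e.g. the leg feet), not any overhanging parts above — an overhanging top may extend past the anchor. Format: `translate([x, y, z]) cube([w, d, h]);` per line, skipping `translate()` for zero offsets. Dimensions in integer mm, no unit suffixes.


translate([141, 500, 0]) cube([72, 21, 831]);
translate([774, 500, 0]) cube([72, 21, 831]);
translate([213, 500, 0]) cube([561, 21, 72]);
translate([213, 500, 759]) cube([561, 21, 72]);


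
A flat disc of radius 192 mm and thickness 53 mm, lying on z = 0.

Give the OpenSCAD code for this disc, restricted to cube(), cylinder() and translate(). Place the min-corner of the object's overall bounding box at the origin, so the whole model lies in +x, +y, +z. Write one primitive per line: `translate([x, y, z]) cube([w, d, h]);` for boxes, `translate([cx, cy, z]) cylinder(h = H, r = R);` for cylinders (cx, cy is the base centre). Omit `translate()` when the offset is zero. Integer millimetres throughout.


translate([192, 192, 0]) cylinder(h = 53, r = 192);


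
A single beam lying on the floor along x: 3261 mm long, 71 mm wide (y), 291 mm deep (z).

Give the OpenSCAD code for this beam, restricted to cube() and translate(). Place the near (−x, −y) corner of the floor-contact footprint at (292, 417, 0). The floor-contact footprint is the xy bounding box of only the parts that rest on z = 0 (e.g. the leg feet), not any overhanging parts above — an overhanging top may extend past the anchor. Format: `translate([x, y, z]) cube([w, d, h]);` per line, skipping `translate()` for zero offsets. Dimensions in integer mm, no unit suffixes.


translate([292, 417, 0]) cube([3261, 71, 291]);


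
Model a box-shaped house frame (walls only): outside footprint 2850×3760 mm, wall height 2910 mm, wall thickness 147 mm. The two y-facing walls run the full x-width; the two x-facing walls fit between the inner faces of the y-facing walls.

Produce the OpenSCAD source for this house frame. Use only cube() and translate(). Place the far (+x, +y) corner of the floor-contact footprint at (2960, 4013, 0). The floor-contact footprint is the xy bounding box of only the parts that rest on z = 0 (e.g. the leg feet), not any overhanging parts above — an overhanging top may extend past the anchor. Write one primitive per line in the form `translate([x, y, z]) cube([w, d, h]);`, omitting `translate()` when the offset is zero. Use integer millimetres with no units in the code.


translate([110, 253, 0]) cube([2850, 147, 2910]);
translate([110, 3866, 0]) cube([2850, 147, 2910]);
translate([110, 400, 0]) cube([147, 3466, 2910]);
translate([2813, 400, 0]) cube([147, 3466, 2910]);


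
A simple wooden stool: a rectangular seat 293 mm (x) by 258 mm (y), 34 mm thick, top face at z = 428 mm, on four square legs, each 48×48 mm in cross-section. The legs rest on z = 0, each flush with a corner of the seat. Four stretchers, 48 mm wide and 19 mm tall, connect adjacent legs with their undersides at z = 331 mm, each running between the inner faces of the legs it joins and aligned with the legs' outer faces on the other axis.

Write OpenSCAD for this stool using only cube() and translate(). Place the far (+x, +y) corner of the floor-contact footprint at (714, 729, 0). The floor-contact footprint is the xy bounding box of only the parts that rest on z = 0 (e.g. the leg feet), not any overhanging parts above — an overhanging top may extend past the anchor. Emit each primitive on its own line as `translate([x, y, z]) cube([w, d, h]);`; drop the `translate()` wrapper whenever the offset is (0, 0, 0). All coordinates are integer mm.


translate([421, 471, 394]) cube([293, 258, 34]);
translate([421, 471, 0]) cube([48, 48, 394]);
translate([666, 471, 0]) cube([48, 48, 394]);
translate([421, 681, 0]) cube([48, 48, 394]);
translate([666, 681, 0]) cube([48, 48, 394]);
translate([469, 471, 331]) cube([197, 48, 19]);
translate([469, 681, 331]) cube([197, 48, 19]);
translate([421, 519, 331]) cube([48, 162, 19]);
translate([666, 519, 331]) cube([48, 162, 19]);


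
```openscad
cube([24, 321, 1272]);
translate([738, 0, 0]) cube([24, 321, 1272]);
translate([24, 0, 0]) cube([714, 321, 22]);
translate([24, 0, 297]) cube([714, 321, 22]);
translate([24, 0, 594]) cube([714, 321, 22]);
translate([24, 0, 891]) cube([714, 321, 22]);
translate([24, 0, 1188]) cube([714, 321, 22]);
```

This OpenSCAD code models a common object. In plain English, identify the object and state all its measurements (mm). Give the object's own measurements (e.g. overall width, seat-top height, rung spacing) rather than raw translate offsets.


An open bookshelf. Two side panels, each 24 mm thick, 321 mm deep and 1272 mm tall, stand 762 mm apart (outside-to-outside). Between them sit 5 shelves, each 22 mm thick and 321 mm deep, spanning the full gap between the sides. The bottom shelf rests on the floor (its underside at z = 0) and the clear gap between one shelf's top and the next shelf's underside is 275 mm.
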